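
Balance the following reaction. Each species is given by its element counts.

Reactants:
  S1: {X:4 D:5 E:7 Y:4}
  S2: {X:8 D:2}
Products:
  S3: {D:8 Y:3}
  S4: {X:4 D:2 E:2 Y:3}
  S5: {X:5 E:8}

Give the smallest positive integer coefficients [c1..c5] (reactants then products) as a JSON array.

X: 6·4+2·8 = 40 | 3·0+5·4+4·5 = 40
D: 6·5+2·2 = 34 | 3·8+5·2+4·0 = 34
E: 6·7+2·0 = 42 | 3·0+5·2+4·8 = 42
Y: 6·4+2·0 = 24 | 3·3+5·3+4·0 = 24
gcd(6,2,3,5,4) = 1

Coefficients: [6, 2, 3, 5, 4]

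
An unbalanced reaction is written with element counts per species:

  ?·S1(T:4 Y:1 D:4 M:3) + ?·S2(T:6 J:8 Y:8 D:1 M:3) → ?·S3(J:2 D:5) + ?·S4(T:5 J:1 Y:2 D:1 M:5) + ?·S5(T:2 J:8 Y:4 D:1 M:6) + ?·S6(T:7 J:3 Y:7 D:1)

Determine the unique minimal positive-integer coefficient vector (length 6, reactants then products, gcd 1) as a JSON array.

Coefficients: [5, 6, 3, 3, 3, 5]

T: 5·4+6·6 = 56 | 3·0+3·5+3·2+5·7 = 56
J: 5·0+6·8 = 48 | 3·2+3·1+3·8+5·3 = 48
Y: 5·1+6·8 = 53 | 3·0+3·2+3·4+5·7 = 53
D: 5·4+6·1 = 26 | 3·5+3·1+3·1+5·1 = 26
M: 5·3+6·3 = 33 | 3·0+3·5+3·6+5·0 = 33
gcd(5,6,3,3,3,5) = 1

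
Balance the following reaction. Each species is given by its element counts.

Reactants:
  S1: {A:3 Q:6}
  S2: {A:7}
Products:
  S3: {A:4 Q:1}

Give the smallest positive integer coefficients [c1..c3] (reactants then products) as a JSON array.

Coefficients: [1, 3, 6]

A: 1·3+3·7 = 24 | 6·4 = 24
Q: 1·6+3·0 = 6 | 6·1 = 6
gcd(1,3,6) = 1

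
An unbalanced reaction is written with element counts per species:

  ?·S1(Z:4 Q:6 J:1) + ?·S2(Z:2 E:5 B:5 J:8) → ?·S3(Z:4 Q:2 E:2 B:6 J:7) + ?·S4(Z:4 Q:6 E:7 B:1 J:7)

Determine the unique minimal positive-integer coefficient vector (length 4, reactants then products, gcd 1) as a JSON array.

Z: 3·4+4·2 = 20 | 3·4+2·4 = 20
Q: 3·6+4·0 = 18 | 3·2+2·6 = 18
E: 3·0+4·5 = 20 | 3·2+2·7 = 20
B: 3·0+4·5 = 20 | 3·6+2·1 = 20
J: 3·1+4·8 = 35 | 3·7+2·7 = 35
gcd(3,4,3,2) = 1

Coefficients: [3, 4, 3, 2]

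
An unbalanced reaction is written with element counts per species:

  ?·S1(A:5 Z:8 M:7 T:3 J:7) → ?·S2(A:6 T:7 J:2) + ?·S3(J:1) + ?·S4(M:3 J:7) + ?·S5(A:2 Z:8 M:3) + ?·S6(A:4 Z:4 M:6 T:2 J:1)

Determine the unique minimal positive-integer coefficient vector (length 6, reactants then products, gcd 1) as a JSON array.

A: 6·5 = 30 | 2·6+1·0+5·0+5·2+2·4 = 30
Z: 6·8 = 48 | 2·0+1·0+5·0+5·8+2·4 = 48
M: 6·7 = 42 | 2·0+1·0+5·3+5·3+2·6 = 42
T: 6·3 = 18 | 2·7+1·0+5·0+5·0+2·2 = 18
J: 6·7 = 42 | 2·2+1·1+5·7+5·0+2·1 = 42
gcd(6,2,1,5,5,2) = 1

Coefficients: [6, 2, 1, 5, 5, 2]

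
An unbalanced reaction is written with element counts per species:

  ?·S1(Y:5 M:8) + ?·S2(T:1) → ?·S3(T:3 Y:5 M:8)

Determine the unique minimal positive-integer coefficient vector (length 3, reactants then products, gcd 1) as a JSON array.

Coefficients: [1, 3, 1]

T: 1·0+3·1 = 3 | 1·3 = 3
Y: 1·5+3·0 = 5 | 1·5 = 5
M: 1·8+3·0 = 8 | 1·8 = 8
gcd(1,3,1) = 1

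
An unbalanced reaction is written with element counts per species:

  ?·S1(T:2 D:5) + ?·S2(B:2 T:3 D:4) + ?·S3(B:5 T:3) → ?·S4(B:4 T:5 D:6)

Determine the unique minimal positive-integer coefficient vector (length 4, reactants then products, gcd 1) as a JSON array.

B: 2·0+5·2+2·5 = 20 | 5·4 = 20
T: 2·2+5·3+2·3 = 25 | 5·5 = 25
D: 2·5+5·4+2·0 = 30 | 5·6 = 30
gcd(2,5,2,5) = 1

Coefficients: [2, 5, 2, 5]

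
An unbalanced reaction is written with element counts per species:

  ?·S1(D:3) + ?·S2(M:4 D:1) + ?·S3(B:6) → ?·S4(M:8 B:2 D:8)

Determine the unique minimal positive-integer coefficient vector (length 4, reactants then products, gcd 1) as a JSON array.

Coefficients: [6, 6, 1, 3]

M: 6·0+6·4+1·0 = 24 | 3·8 = 24
B: 6·0+6·0+1·6 = 6 | 3·2 = 6
D: 6·3+6·1+1·0 = 24 | 3·8 = 24
gcd(6,6,1,3) = 1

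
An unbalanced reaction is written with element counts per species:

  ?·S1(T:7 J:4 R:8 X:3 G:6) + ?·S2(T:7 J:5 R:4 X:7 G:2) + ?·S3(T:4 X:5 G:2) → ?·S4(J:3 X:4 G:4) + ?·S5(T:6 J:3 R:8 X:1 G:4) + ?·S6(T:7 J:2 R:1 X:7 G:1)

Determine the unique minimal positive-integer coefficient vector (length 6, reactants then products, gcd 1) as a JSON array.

T: 5·7+3·7+2·4 = 64 | 3·0+6·6+4·7 = 64
J: 5·4+3·5+2·0 = 35 | 3·3+6·3+4·2 = 35
R: 5·8+3·4+2·0 = 52 | 3·0+6·8+4·1 = 52
X: 5·3+3·7+2·5 = 46 | 3·4+6·1+4·7 = 46
G: 5·6+3·2+2·2 = 40 | 3·4+6·4+4·1 = 40
gcd(5,3,2,3,6,4) = 1

Coefficients: [5, 3, 2, 3, 6, 4]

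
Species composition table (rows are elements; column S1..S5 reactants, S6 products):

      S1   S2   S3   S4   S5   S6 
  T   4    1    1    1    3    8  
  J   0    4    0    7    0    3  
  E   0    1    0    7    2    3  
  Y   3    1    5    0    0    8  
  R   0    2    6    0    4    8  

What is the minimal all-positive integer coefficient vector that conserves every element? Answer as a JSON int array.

T: 6·4+2·1+4·1+1·1+3·3 = 40 | 5·8 = 40
J: 6·0+2·4+4·0+1·7+3·0 = 15 | 5·3 = 15
E: 6·0+2·1+4·0+1·7+3·2 = 15 | 5·3 = 15
Y: 6·3+2·1+4·5+1·0+3·0 = 40 | 5·8 = 40
R: 6·0+2·2+4·6+1·0+3·4 = 40 | 5·8 = 40
gcd(6,2,4,1,3,5) = 1

Coefficients: [6, 2, 4, 1, 3, 5]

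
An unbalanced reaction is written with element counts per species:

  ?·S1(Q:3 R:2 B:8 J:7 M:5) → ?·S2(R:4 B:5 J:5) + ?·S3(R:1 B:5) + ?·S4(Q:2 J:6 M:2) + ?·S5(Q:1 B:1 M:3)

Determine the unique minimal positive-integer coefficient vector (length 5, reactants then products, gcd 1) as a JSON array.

Q: 5·3 = 15 | 1·0+6·0+5·2+5·1 = 15
R: 5·2 = 10 | 1·4+6·1+5·0+5·0 = 10
B: 5·8 = 40 | 1·5+6·5+5·0+5·1 = 40
J: 5·7 = 35 | 1·5+6·0+5·6+5·0 = 35
M: 5·5 = 25 | 1·0+6·0+5·2+5·3 = 25
gcd(5,1,6,5,5) = 1

Coefficients: [5, 1, 6, 5, 5]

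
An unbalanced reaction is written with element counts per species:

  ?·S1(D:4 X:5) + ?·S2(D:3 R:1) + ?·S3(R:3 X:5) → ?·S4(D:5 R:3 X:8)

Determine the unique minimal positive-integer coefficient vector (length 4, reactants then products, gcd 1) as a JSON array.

D: 4·4+3·3+4·0 = 25 | 5·5 = 25
R: 4·0+3·1+4·3 = 15 | 5·3 = 15
X: 4·5+3·0+4·5 = 40 | 5·8 = 40
gcd(4,3,4,5) = 1

Coefficients: [4, 3, 4, 5]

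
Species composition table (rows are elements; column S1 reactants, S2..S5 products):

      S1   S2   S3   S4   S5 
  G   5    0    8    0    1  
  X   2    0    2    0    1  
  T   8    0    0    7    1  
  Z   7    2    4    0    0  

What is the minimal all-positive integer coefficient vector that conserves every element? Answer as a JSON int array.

G: 2·5 = 10 | 5·0+1·8+2·0+2·1 = 10
X: 2·2 = 4 | 5·0+1·2+2·0+2·1 = 4
T: 2·8 = 16 | 5·0+1·0+2·7+2·1 = 16
Z: 2·7 = 14 | 5·2+1·4+2·0+2·0 = 14
gcd(2,5,1,2,2) = 1

Coefficients: [2, 5, 1, 2, 2]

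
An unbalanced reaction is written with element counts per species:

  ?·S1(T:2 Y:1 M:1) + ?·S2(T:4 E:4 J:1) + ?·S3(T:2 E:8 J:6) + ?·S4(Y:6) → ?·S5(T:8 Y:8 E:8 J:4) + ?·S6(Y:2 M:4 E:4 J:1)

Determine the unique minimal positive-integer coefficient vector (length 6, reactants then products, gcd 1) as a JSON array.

Coefficients: [4, 5, 2, 5, 4, 1]

T: 4·2+5·4+2·2+5·0 = 32 | 4·8+1·0 = 32
Y: 4·1+5·0+2·0+5·6 = 34 | 4·8+1·2 = 34
M: 4·1+5·0+2·0+5·0 = 4 | 4·0+1·4 = 4
E: 4·0+5·4+2·8+5·0 = 36 | 4·8+1·4 = 36
J: 4·0+5·1+2·6+5·0 = 17 | 4·4+1·1 = 17
gcd(4,5,2,5,4,1) = 1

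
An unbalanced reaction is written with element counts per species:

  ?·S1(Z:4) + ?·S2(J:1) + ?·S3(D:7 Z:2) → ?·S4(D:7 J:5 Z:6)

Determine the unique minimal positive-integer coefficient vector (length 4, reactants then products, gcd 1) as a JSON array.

Coefficients: [1, 5, 1, 1]

D: 1·0+5·0+1·7 = 7 | 1·7 = 7
J: 1·0+5·1+1·0 = 5 | 1·5 = 5
Z: 1·4+5·0+1·2 = 6 | 1·6 = 6
gcd(1,5,1,1) = 1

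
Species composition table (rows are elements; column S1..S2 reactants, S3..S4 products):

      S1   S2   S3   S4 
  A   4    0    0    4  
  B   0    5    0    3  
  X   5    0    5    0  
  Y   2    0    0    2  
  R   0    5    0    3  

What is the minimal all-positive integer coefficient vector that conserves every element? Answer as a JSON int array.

Coefficients: [5, 3, 5, 5]

A: 5·4+3·0 = 20 | 5·0+5·4 = 20
B: 5·0+3·5 = 15 | 5·0+5·3 = 15
X: 5·5+3·0 = 25 | 5·5+5·0 = 25
Y: 5·2+3·0 = 10 | 5·0+5·2 = 10
R: 5·0+3·5 = 15 | 5·0+5·3 = 15
gcd(5,3,5,5) = 1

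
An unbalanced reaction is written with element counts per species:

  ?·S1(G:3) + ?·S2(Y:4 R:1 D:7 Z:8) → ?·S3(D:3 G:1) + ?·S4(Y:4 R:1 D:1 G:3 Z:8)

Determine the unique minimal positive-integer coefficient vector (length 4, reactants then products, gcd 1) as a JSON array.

Y: 5·0+3·4 = 12 | 6·0+3·4 = 12
R: 5·0+3·1 = 3 | 6·0+3·1 = 3
D: 5·0+3·7 = 21 | 6·3+3·1 = 21
G: 5·3+3·0 = 15 | 6·1+3·3 = 15
Z: 5·0+3·8 = 24 | 6·0+3·8 = 24
gcd(5,3,6,3) = 1

Coefficients: [5, 3, 6, 3]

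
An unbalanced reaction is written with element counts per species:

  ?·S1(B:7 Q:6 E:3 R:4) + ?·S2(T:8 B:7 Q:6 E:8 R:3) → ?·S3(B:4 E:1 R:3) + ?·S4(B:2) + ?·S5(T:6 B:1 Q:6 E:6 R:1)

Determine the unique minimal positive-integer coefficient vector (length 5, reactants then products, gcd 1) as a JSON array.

Coefficients: [1, 3, 3, 6, 4]

T: 1·0+3·8 = 24 | 3·0+6·0+4·6 = 24
B: 1·7+3·7 = 28 | 3·4+6·2+4·1 = 28
Q: 1·6+3·6 = 24 | 3·0+6·0+4·6 = 24
E: 1·3+3·8 = 27 | 3·1+6·0+4·6 = 27
R: 1·4+3·3 = 13 | 3·3+6·0+4·1 = 13
gcd(1,3,3,6,4) = 1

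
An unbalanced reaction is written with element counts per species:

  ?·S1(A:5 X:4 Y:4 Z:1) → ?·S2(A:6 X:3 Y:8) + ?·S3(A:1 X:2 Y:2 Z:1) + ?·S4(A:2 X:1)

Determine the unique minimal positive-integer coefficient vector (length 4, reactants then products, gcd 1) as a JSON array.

A: 4·5 = 20 | 1·6+4·1+5·2 = 20
X: 4·4 = 16 | 1·3+4·2+5·1 = 16
Y: 4·4 = 16 | 1·8+4·2+5·0 = 16
Z: 4·1 = 4 | 1·0+4·1+5·0 = 4
gcd(4,1,4,5) = 1

Coefficients: [4, 1, 4, 5]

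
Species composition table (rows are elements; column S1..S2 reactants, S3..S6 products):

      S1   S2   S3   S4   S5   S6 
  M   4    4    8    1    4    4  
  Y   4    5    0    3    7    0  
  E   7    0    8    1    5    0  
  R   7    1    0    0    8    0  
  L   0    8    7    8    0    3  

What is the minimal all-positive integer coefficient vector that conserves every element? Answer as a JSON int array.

M: 6·4+6·4 = 48 | 1·8+4·1+6·4+3·4 = 48
Y: 6·4+6·5 = 54 | 1·0+4·3+6·7+3·0 = 54
E: 6·7+6·0 = 42 | 1·8+4·1+6·5+3·0 = 42
R: 6·7+6·1 = 48 | 1·0+4·0+6·8+3·0 = 48
L: 6·0+6·8 = 48 | 1·7+4·8+6·0+3·3 = 48
gcd(6,6,1,4,6,3) = 1

Coefficients: [6, 6, 1, 4, 6, 3]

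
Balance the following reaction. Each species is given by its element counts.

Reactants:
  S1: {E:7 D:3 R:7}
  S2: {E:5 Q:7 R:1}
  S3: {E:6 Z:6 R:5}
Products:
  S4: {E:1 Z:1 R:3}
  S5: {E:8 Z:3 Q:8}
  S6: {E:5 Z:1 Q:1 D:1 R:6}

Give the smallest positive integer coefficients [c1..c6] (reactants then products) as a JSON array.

E: 1·7+5·5+3·6 = 50 | 3·1+4·8+3·5 = 50
Z: 1·0+5·0+3·6 = 18 | 3·1+4·3+3·1 = 18
Q: 1·0+5·7+3·0 = 35 | 3·0+4·8+3·1 = 35
D: 1·3+5·0+3·0 = 3 | 3·0+4·0+3·1 = 3
R: 1·7+5·1+3·5 = 27 | 3·3+4·0+3·6 = 27
gcd(1,5,3,3,4,3) = 1

Coefficients: [1, 5, 3, 3, 4, 3]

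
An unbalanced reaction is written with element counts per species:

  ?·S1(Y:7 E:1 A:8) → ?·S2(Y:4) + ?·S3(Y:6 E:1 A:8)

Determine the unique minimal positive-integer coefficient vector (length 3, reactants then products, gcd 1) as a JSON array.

Y: 4·7 = 28 | 1·4+4·6 = 28
E: 4·1 = 4 | 1·0+4·1 = 4
A: 4·8 = 32 | 1·0+4·8 = 32
gcd(4,1,4) = 1

Coefficients: [4, 1, 4]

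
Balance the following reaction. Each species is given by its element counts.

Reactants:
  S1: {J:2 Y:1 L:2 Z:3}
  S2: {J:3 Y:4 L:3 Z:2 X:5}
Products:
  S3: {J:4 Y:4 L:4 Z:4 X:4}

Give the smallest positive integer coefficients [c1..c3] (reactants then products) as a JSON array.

Coefficients: [4, 4, 5]

J: 4·2+4·3 = 20 | 5·4 = 20
Y: 4·1+4·4 = 20 | 5·4 = 20
L: 4·2+4·3 = 20 | 5·4 = 20
Z: 4·3+4·2 = 20 | 5·4 = 20
X: 4·0+4·5 = 20 | 5·4 = 20
gcd(4,4,5) = 1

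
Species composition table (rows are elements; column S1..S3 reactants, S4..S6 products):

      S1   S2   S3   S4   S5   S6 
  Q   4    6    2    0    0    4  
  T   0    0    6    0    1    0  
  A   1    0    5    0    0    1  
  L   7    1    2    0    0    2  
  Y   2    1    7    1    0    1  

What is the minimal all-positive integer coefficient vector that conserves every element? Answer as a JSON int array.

Q: 1·4+3·6+1·2 = 24 | 6·0+6·0+6·4 = 24
T: 1·0+3·0+1·6 = 6 | 6·0+6·1+6·0 = 6
A: 1·1+3·0+1·5 = 6 | 6·0+6·0+6·1 = 6
L: 1·7+3·1+1·2 = 12 | 6·0+6·0+6·2 = 12
Y: 1·2+3·1+1·7 = 12 | 6·1+6·0+6·1 = 12
gcd(1,3,1,6,6,6) = 1

Coefficients: [1, 3, 1, 6, 6, 6]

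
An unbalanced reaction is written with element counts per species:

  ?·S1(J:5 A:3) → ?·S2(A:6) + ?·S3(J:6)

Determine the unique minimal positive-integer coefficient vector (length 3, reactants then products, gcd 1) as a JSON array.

J: 6·5 = 30 | 3·0+5·6 = 30
A: 6·3 = 18 | 3·6+5·0 = 18
gcd(6,3,5) = 1

Coefficients: [6, 3, 5]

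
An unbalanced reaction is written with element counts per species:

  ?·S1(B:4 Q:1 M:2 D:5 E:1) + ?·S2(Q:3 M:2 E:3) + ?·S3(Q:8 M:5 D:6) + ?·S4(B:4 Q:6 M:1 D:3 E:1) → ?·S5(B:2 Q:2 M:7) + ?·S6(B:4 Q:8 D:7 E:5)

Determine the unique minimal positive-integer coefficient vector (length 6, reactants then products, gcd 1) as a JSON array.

Coefficients: [4, 6, 1, 3, 4, 5]

B: 4·4+6·0+1·0+3·4 = 28 | 4·2+5·4 = 28
Q: 4·1+6·3+1·8+3·6 = 48 | 4·2+5·8 = 48
M: 4·2+6·2+1·5+3·1 = 28 | 4·7+5·0 = 28
D: 4·5+6·0+1·6+3·3 = 35 | 4·0+5·7 = 35
E: 4·1+6·3+1·0+3·1 = 25 | 4·0+5·5 = 25
gcd(4,6,1,3,4,5) = 1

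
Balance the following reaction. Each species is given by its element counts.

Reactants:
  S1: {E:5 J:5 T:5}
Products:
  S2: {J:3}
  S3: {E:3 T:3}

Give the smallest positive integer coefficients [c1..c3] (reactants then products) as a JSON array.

Coefficients: [3, 5, 5]

E: 3·5 = 15 | 5·0+5·3 = 15
J: 3·5 = 15 | 5·3+5·0 = 15
T: 3·5 = 15 | 5·0+5·3 = 15
gcd(3,5,5) = 1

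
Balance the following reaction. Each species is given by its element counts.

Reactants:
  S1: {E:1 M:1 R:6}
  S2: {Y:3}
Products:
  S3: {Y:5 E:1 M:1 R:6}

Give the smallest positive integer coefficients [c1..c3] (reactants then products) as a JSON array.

Coefficients: [3, 5, 3]

Y: 3·0+5·3 = 15 | 3·5 = 15
E: 3·1+5·0 = 3 | 3·1 = 3
M: 3·1+5·0 = 3 | 3·1 = 3
R: 3·6+5·0 = 18 | 3·6 = 18
gcd(3,5,3) = 1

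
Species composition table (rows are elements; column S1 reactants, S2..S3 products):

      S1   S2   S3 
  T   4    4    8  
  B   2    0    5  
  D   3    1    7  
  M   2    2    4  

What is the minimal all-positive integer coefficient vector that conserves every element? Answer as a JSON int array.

T: 5·4 = 20 | 1·4+2·8 = 20
B: 5·2 = 10 | 1·0+2·5 = 10
D: 5·3 = 15 | 1·1+2·7 = 15
M: 5·2 = 10 | 1·2+2·4 = 10
gcd(5,1,2) = 1

Coefficients: [5, 1, 2]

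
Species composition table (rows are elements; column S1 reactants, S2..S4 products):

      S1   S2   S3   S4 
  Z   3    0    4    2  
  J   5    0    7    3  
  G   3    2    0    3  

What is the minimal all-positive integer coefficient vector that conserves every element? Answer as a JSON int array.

Coefficients: [4, 3, 2, 2]

Z: 4·3 = 12 | 3·0+2·4+2·2 = 12
J: 4·5 = 20 | 3·0+2·7+2·3 = 20
G: 4·3 = 12 | 3·2+2·0+2·3 = 12
gcd(4,3,2,2) = 1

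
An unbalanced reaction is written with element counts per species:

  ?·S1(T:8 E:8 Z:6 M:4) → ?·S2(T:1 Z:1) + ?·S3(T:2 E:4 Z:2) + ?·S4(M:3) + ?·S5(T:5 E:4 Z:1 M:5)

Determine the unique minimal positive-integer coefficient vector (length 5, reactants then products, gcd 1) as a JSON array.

Coefficients: [2, 5, 3, 1, 1]

T: 2·8 = 16 | 5·1+3·2+1·0+1·5 = 16
E: 2·8 = 16 | 5·0+3·4+1·0+1·4 = 16
Z: 2·6 = 12 | 5·1+3·2+1·0+1·1 = 12
M: 2·4 = 8 | 5·0+3·0+1·3+1·5 = 8
gcd(2,5,3,1,1) = 1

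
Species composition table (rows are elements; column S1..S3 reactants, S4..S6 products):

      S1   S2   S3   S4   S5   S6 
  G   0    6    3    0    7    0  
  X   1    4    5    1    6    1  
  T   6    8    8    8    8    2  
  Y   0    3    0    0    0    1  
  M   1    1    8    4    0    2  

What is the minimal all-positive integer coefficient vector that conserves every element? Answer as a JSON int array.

G: 6·0+2·6+3·3 = 21 | 5·0+3·7+6·0 = 21
X: 6·1+2·4+3·5 = 29 | 5·1+3·6+6·1 = 29
T: 6·6+2·8+3·8 = 76 | 5·8+3·8+6·2 = 76
Y: 6·0+2·3+3·0 = 6 | 5·0+3·0+6·1 = 6
M: 6·1+2·1+3·8 = 32 | 5·4+3·0+6·2 = 32
gcd(6,2,3,5,3,6) = 1

Coefficients: [6, 2, 3, 5, 3, 6]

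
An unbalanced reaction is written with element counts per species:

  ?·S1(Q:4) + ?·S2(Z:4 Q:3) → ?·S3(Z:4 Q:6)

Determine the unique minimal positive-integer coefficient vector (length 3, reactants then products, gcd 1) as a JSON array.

Z: 3·0+4·4 = 16 | 4·4 = 16
Q: 3·4+4·3 = 24 | 4·6 = 24
gcd(3,4,4) = 1

Coefficients: [3, 4, 4]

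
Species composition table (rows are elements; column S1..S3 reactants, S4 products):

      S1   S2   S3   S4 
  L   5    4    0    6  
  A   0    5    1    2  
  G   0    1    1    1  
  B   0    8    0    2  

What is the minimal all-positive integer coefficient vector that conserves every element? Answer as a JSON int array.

L: 4·5+1·4+3·0 = 24 | 4·6 = 24
A: 4·0+1·5+3·1 = 8 | 4·2 = 8
G: 4·0+1·1+3·1 = 4 | 4·1 = 4
B: 4·0+1·8+3·0 = 8 | 4·2 = 8
gcd(4,1,3,4) = 1

Coefficients: [4, 1, 3, 4]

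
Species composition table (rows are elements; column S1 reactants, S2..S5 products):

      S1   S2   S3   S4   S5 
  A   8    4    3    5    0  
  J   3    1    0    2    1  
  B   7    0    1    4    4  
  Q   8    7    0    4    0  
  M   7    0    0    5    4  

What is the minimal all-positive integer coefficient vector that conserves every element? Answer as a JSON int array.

Coefficients: [5, 4, 3, 3, 5]

A: 5·8 = 40 | 4·4+3·3+3·5+5·0 = 40
J: 5·3 = 15 | 4·1+3·0+3·2+5·1 = 15
B: 5·7 = 35 | 4·0+3·1+3·4+5·4 = 35
Q: 5·8 = 40 | 4·7+3·0+3·4+5·0 = 40
M: 5·7 = 35 | 4·0+3·0+3·5+5·4 = 35
gcd(5,4,3,3,5) = 1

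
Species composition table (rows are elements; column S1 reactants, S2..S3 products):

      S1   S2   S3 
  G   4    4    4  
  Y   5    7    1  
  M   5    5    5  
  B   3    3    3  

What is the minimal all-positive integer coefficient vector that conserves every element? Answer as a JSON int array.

G: 3·4 = 12 | 2·4+1·4 = 12
Y: 3·5 = 15 | 2·7+1·1 = 15
M: 3·5 = 15 | 2·5+1·5 = 15
B: 3·3 = 9 | 2·3+1·3 = 9
gcd(3,2,1) = 1

Coefficients: [3, 2, 1]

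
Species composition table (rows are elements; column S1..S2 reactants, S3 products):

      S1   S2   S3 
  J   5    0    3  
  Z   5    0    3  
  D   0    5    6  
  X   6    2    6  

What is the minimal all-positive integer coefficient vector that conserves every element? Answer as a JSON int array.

J: 3·5+6·0 = 15 | 5·3 = 15
Z: 3·5+6·0 = 15 | 5·3 = 15
D: 3·0+6·5 = 30 | 5·6 = 30
X: 3·6+6·2 = 30 | 5·6 = 30
gcd(3,6,5) = 1

Coefficients: [3, 6, 5]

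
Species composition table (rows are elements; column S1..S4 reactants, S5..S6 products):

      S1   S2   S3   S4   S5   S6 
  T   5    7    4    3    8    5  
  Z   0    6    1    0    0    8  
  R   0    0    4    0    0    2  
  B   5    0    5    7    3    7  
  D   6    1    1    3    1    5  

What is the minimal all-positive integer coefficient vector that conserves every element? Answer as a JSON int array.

T: 1·5+5·7+2·4+4·3 = 60 | 5·8+4·5 = 60
Z: 1·0+5·6+2·1+4·0 = 32 | 5·0+4·8 = 32
R: 1·0+5·0+2·4+4·0 = 8 | 5·0+4·2 = 8
B: 1·5+5·0+2·5+4·7 = 43 | 5·3+4·7 = 43
D: 1·6+5·1+2·1+4·3 = 25 | 5·1+4·5 = 25
gcd(1,5,2,4,5,4) = 1

Coefficients: [1, 5, 2, 4, 5, 4]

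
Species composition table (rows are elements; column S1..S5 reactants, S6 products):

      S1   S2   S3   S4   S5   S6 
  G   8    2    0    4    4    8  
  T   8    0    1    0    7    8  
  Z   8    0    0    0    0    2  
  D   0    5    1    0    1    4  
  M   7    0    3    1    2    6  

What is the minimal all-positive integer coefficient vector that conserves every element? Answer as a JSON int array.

G: 1·8+2·2+3·0+2·4+3·4 = 32 | 4·8 = 32
T: 1·8+2·0+3·1+2·0+3·7 = 32 | 4·8 = 32
Z: 1·8+2·0+3·0+2·0+3·0 = 8 | 4·2 = 8
D: 1·0+2·5+3·1+2·0+3·1 = 16 | 4·4 = 16
M: 1·7+2·0+3·3+2·1+3·2 = 24 | 4·6 = 24
gcd(1,2,3,2,3,4) = 1

Coefficients: [1, 2, 3, 2, 3, 4]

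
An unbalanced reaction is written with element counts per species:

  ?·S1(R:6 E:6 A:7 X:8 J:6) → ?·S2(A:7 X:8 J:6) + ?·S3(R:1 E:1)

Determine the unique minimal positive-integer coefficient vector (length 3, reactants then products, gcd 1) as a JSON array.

Coefficients: [1, 1, 6]

R: 1·6 = 6 | 1·0+6·1 = 6
E: 1·6 = 6 | 1·0+6·1 = 6
A: 1·7 = 7 | 1·7+6·0 = 7
X: 1·8 = 8 | 1·8+6·0 = 8
J: 1·6 = 6 | 1·6+6·0 = 6
gcd(1,1,6) = 1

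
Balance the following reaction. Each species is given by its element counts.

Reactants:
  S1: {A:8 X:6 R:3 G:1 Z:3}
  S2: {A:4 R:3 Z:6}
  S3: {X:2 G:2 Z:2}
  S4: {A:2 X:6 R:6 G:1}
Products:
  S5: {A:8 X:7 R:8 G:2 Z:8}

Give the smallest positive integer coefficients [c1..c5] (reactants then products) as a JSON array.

Coefficients: [2, 6, 3, 4, 6]

A: 2·8+6·4+3·0+4·2 = 48 | 6·8 = 48
X: 2·6+6·0+3·2+4·6 = 42 | 6·7 = 42
R: 2·3+6·3+3·0+4·6 = 48 | 6·8 = 48
G: 2·1+6·0+3·2+4·1 = 12 | 6·2 = 12
Z: 2·3+6·6+3·2+4·0 = 48 | 6·8 = 48
gcd(2,6,3,4,6) = 1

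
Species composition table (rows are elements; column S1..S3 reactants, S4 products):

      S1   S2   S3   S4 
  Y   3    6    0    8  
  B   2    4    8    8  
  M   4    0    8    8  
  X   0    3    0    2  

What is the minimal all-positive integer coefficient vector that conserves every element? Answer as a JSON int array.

Coefficients: [4, 2, 1, 3]

Y: 4·3+2·6+1·0 = 24 | 3·8 = 24
B: 4·2+2·4+1·8 = 24 | 3·8 = 24
M: 4·4+2·0+1·8 = 24 | 3·8 = 24
X: 4·0+2·3+1·0 = 6 | 3·2 = 6
gcd(4,2,1,3) = 1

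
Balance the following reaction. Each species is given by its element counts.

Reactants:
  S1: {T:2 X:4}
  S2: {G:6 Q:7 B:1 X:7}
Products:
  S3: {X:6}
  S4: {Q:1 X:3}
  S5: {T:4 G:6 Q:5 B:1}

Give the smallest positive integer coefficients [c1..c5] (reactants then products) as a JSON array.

T: 4·2+2·0 = 8 | 3·0+4·0+2·4 = 8
G: 4·0+2·6 = 12 | 3·0+4·0+2·6 = 12
Q: 4·0+2·7 = 14 | 3·0+4·1+2·5 = 14
B: 4·0+2·1 = 2 | 3·0+4·0+2·1 = 2
X: 4·4+2·7 = 30 | 3·6+4·3+2·0 = 30
gcd(4,2,3,4,2) = 1

Coefficients: [4, 2, 3, 4, 2]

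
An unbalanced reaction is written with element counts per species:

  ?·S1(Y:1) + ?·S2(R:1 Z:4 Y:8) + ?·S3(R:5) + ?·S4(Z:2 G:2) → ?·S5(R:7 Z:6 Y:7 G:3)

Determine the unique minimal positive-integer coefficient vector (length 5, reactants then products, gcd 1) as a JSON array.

R: 4·0+3·1+5·5+6·0 = 28 | 4·7 = 28
Z: 4·0+3·4+5·0+6·2 = 24 | 4·6 = 24
Y: 4·1+3·8+5·0+6·0 = 28 | 4·7 = 28
G: 4·0+3·0+5·0+6·2 = 12 | 4·3 = 12
gcd(4,3,5,6,4) = 1

Coefficients: [4, 3, 5, 6, 4]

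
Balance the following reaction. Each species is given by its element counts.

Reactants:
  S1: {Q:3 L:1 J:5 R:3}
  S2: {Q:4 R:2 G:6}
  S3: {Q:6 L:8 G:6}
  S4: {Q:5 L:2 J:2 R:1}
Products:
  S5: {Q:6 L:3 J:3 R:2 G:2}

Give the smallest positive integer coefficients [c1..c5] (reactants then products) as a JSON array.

Q: 2·3+1·4+1·6+4·5 = 36 | 6·6 = 36
L: 2·1+1·0+1·8+4·2 = 18 | 6·3 = 18
J: 2·5+1·0+1·0+4·2 = 18 | 6·3 = 18
R: 2·3+1·2+1·0+4·1 = 12 | 6·2 = 12
G: 2·0+1·6+1·6+4·0 = 12 | 6·2 = 12
gcd(2,1,1,4,6) = 1

Coefficients: [2, 1, 1, 4, 6]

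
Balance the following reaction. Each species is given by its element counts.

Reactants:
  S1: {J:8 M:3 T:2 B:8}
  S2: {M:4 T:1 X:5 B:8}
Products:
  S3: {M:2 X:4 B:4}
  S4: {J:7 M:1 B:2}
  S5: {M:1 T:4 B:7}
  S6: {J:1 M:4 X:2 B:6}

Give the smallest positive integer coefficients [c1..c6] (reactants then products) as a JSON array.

Coefficients: [5, 6, 5, 5, 4, 5]

J: 5·8+6·0 = 40 | 5·0+5·7+4·0+5·1 = 40
M: 5·3+6·4 = 39 | 5·2+5·1+4·1+5·4 = 39
T: 5·2+6·1 = 16 | 5·0+5·0+4·4+5·0 = 16
X: 5·0+6·5 = 30 | 5·4+5·0+4·0+5·2 = 30
B: 5·8+6·8 = 88 | 5·4+5·2+4·7+5·6 = 88
gcd(5,6,5,5,4,5) = 1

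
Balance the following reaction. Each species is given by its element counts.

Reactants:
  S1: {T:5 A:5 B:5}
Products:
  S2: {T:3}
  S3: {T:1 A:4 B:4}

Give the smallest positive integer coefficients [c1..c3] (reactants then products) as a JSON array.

Coefficients: [4, 5, 5]

T: 4·5 = 20 | 5·3+5·1 = 20
A: 4·5 = 20 | 5·0+5·4 = 20
B: 4·5 = 20 | 5·0+5·4 = 20
gcd(4,5,5) = 1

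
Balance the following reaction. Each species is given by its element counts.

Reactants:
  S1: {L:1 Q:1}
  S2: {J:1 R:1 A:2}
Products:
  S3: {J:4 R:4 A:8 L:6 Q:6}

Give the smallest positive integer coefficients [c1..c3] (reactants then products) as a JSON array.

Coefficients: [6, 4, 1]

J: 6·0+4·1 = 4 | 1·4 = 4
R: 6·0+4·1 = 4 | 1·4 = 4
A: 6·0+4·2 = 8 | 1·8 = 8
L: 6·1+4·0 = 6 | 1·6 = 6
Q: 6·1+4·0 = 6 | 1·6 = 6
gcd(6,4,1) = 1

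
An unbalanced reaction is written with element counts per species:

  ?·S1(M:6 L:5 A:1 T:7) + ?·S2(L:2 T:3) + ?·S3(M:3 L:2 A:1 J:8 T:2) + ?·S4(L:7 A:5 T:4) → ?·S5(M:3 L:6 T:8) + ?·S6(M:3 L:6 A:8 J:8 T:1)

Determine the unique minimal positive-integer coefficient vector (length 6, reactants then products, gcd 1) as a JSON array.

Coefficients: [3, 1, 4, 5, 6, 4]

M: 3·6+1·0+4·3+5·0 = 30 | 6·3+4·3 = 30
L: 3·5+1·2+4·2+5·7 = 60 | 6·6+4·6 = 60
A: 3·1+1·0+4·1+5·5 = 32 | 6·0+4·8 = 32
J: 3·0+1·0+4·8+5·0 = 32 | 6·0+4·8 = 32
T: 3·7+1·3+4·2+5·4 = 52 | 6·8+4·1 = 52
gcd(3,1,4,5,6,4) = 1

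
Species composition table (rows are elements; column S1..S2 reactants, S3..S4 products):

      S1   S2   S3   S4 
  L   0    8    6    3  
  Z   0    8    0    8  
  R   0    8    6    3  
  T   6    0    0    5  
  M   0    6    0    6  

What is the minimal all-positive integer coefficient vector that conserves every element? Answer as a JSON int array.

Coefficients: [5, 6, 5, 6]

L: 5·0+6·8 = 48 | 5·6+6·3 = 48
Z: 5·0+6·8 = 48 | 5·0+6·8 = 48
R: 5·0+6·8 = 48 | 5·6+6·3 = 48
T: 5·6+6·0 = 30 | 5·0+6·5 = 30
M: 5·0+6·6 = 36 | 5·0+6·6 = 36
gcd(5,6,5,6) = 1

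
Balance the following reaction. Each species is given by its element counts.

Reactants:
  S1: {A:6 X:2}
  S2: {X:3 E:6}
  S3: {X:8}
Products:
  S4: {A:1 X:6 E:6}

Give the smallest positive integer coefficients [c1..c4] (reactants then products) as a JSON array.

A: 1·6+6·0+2·0 = 6 | 6·1 = 6
X: 1·2+6·3+2·8 = 36 | 6·6 = 36
E: 1·0+6·6+2·0 = 36 | 6·6 = 36
gcd(1,6,2,6) = 1

Coefficients: [1, 6, 2, 6]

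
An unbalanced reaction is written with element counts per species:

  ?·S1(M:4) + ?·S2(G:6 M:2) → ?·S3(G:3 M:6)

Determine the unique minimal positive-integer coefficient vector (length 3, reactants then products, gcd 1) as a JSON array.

G: 5·0+2·6 = 12 | 4·3 = 12
M: 5·4+2·2 = 24 | 4·6 = 24
gcd(5,2,4) = 1

Coefficients: [5, 2, 4]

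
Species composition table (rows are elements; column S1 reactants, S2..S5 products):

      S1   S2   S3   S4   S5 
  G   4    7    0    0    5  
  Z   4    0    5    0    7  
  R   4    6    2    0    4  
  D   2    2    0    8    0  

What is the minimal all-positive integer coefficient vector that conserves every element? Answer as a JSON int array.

G: 6·4 = 24 | 2·7+2·0+1·0+2·5 = 24
Z: 6·4 = 24 | 2·0+2·5+1·0+2·7 = 24
R: 6·4 = 24 | 2·6+2·2+1·0+2·4 = 24
D: 6·2 = 12 | 2·2+2·0+1·8+2·0 = 12
gcd(6,2,2,1,2) = 1

Coefficients: [6, 2, 2, 1, 2]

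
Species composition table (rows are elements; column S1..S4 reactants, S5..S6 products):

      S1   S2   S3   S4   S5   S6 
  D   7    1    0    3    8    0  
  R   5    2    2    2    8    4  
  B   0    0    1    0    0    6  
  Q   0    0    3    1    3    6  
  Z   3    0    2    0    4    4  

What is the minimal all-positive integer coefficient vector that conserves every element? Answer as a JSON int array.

Coefficients: [4, 3, 6, 3, 5, 1]

D: 4·7+3·1+6·0+3·3 = 40 | 5·8+1·0 = 40
R: 4·5+3·2+6·2+3·2 = 44 | 5·8+1·4 = 44
B: 4·0+3·0+6·1+3·0 = 6 | 5·0+1·6 = 6
Q: 4·0+3·0+6·3+3·1 = 21 | 5·3+1·6 = 21
Z: 4·3+3·0+6·2+3·0 = 24 | 5·4+1·4 = 24
gcd(4,3,6,3,5,1) = 1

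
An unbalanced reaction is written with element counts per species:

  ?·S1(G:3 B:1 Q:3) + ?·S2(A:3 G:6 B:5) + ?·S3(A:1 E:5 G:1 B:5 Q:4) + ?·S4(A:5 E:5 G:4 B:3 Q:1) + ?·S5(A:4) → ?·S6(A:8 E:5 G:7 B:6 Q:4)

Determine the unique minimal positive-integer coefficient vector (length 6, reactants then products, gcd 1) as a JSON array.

A: 4·0+2·3+2·1+4·5+5·4 = 48 | 6·8 = 48
E: 4·0+2·0+2·5+4·5+5·0 = 30 | 6·5 = 30
G: 4·3+2·6+2·1+4·4+5·0 = 42 | 6·7 = 42
B: 4·1+2·5+2·5+4·3+5·0 = 36 | 6·6 = 36
Q: 4·3+2·0+2·4+4·1+5·0 = 24 | 6·4 = 24
gcd(4,2,2,4,5,6) = 1

Coefficients: [4, 2, 2, 4, 5, 6]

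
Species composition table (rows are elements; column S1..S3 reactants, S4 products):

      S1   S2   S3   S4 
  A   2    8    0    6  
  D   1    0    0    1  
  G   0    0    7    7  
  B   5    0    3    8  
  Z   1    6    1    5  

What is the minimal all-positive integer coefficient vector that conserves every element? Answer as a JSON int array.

Coefficients: [2, 1, 2, 2]

A: 2·2+1·8+2·0 = 12 | 2·6 = 12
D: 2·1+1·0+2·0 = 2 | 2·1 = 2
G: 2·0+1·0+2·7 = 14 | 2·7 = 14
B: 2·5+1·0+2·3 = 16 | 2·8 = 16
Z: 2·1+1·6+2·1 = 10 | 2·5 = 10
gcd(2,1,2,2) = 1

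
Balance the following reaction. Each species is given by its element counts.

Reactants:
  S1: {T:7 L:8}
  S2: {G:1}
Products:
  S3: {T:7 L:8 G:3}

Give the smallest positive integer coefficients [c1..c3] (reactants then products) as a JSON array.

Coefficients: [1, 3, 1]

T: 1·7+3·0 = 7 | 1·7 = 7
L: 1·8+3·0 = 8 | 1·8 = 8
G: 1·0+3·1 = 3 | 1·3 = 3
gcd(1,3,1) = 1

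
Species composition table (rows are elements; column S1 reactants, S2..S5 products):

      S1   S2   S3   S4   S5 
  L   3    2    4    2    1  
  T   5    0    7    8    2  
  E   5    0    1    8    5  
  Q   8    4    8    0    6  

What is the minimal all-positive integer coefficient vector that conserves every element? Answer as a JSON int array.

L: 6·3 = 18 | 2·2+2·4+1·2+4·1 = 18
T: 6·5 = 30 | 2·0+2·7+1·8+4·2 = 30
E: 6·5 = 30 | 2·0+2·1+1·8+4·5 = 30
Q: 6·8 = 48 | 2·4+2·8+1·0+4·6 = 48
gcd(6,2,2,1,4) = 1

Coefficients: [6, 2, 2, 1, 4]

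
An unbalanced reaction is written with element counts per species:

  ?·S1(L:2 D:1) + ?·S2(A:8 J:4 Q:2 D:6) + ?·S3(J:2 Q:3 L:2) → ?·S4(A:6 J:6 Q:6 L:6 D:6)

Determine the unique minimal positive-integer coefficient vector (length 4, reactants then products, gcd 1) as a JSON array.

Coefficients: [6, 3, 6, 4]

A: 6·0+3·8+6·0 = 24 | 4·6 = 24
J: 6·0+3·4+6·2 = 24 | 4·6 = 24
Q: 6·0+3·2+6·3 = 24 | 4·6 = 24
L: 6·2+3·0+6·2 = 24 | 4·6 = 24
D: 6·1+3·6+6·0 = 24 | 4·6 = 24
gcd(6,3,6,4) = 1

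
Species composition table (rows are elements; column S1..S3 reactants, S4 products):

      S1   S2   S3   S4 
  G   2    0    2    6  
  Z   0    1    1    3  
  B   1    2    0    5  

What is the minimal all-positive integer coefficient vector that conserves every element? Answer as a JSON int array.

G: 5·2+5·0+4·2 = 18 | 3·6 = 18
Z: 5·0+5·1+4·1 = 9 | 3·3 = 9
B: 5·1+5·2+4·0 = 15 | 3·5 = 15
gcd(5,5,4,3) = 1

Coefficients: [5, 5, 4, 3]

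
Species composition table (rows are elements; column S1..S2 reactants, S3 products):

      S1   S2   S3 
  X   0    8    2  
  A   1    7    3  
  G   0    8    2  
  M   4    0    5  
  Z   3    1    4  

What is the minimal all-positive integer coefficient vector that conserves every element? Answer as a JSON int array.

X: 5·0+1·8 = 8 | 4·2 = 8
A: 5·1+1·7 = 12 | 4·3 = 12
G: 5·0+1·8 = 8 | 4·2 = 8
M: 5·4+1·0 = 20 | 4·5 = 20
Z: 5·3+1·1 = 16 | 4·4 = 16
gcd(5,1,4) = 1

Coefficients: [5, 1, 4]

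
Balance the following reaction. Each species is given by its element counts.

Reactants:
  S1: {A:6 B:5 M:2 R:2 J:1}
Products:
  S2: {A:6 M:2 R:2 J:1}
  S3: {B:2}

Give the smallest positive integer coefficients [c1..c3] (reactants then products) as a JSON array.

A: 2·6 = 12 | 2·6+5·0 = 12
B: 2·5 = 10 | 2·0+5·2 = 10
M: 2·2 = 4 | 2·2+5·0 = 4
R: 2·2 = 4 | 2·2+5·0 = 4
J: 2·1 = 2 | 2·1+5·0 = 2
gcd(2,2,5) = 1

Coefficients: [2, 2, 5]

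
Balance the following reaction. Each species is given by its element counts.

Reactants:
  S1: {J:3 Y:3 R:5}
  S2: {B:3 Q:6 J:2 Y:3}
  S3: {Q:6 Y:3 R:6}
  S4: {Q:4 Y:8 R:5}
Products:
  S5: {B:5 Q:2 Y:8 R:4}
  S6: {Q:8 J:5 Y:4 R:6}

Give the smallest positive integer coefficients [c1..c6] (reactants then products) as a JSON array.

Coefficients: [5, 5, 2, 1, 3, 5]

B: 5·0+5·3+2·0+1·0 = 15 | 3·5+5·0 = 15
Q: 5·0+5·6+2·6+1·4 = 46 | 3·2+5·8 = 46
J: 5·3+5·2+2·0+1·0 = 25 | 3·0+5·5 = 25
Y: 5·3+5·3+2·3+1·8 = 44 | 3·8+5·4 = 44
R: 5·5+5·0+2·6+1·5 = 42 | 3·4+5·6 = 42
gcd(5,5,2,1,3,5) = 1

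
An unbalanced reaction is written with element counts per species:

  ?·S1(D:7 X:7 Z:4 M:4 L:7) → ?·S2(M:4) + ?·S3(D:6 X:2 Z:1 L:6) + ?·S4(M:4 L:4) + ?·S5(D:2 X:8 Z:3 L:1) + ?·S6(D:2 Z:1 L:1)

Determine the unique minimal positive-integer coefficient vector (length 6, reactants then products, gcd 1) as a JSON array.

D: 4·7 = 28 | 2·0+2·6+2·0+3·2+5·2 = 28
X: 4·7 = 28 | 2·0+2·2+2·0+3·8+5·0 = 28
Z: 4·4 = 16 | 2·0+2·1+2·0+3·3+5·1 = 16
M: 4·4 = 16 | 2·4+2·0+2·4+3·0+5·0 = 16
L: 4·7 = 28 | 2·0+2·6+2·4+3·1+5·1 = 28
gcd(4,2,2,2,3,5) = 1

Coefficients: [4, 2, 2, 2, 3, 5]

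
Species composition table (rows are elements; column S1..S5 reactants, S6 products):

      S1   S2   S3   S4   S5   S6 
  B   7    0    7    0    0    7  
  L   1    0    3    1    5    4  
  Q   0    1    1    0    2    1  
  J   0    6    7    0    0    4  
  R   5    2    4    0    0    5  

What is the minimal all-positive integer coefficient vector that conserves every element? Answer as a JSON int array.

Coefficients: [3, 1, 2, 6, 1, 5]

B: 3·7+1·0+2·7+6·0+1·0 = 35 | 5·7 = 35
L: 3·1+1·0+2·3+6·1+1·5 = 20 | 5·4 = 20
Q: 3·0+1·1+2·1+6·0+1·2 = 5 | 5·1 = 5
J: 3·0+1·6+2·7+6·0+1·0 = 20 | 5·4 = 20
R: 3·5+1·2+2·4+6·0+1·0 = 25 | 5·5 = 25
gcd(3,1,2,6,1,5) = 1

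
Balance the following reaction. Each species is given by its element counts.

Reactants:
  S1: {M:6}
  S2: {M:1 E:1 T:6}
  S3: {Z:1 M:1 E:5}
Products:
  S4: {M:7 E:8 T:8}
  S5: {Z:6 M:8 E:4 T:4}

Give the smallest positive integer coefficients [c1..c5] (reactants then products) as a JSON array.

Z: 4·0+6·0+6·1 = 6 | 4·0+1·6 = 6
M: 4·6+6·1+6·1 = 36 | 4·7+1·8 = 36
E: 4·0+6·1+6·5 = 36 | 4·8+1·4 = 36
T: 4·0+6·6+6·0 = 36 | 4·8+1·4 = 36
gcd(4,6,6,4,1) = 1

Coefficients: [4, 6, 6, 4, 1]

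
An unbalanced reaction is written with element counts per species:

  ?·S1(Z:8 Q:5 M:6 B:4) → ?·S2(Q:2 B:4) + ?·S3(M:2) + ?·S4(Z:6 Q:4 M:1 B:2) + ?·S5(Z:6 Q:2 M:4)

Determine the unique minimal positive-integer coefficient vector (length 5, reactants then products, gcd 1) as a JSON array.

Coefficients: [6, 5, 5, 2, 6]

Z: 6·8 = 48 | 5·0+5·0+2·6+6·6 = 48
Q: 6·5 = 30 | 5·2+5·0+2·4+6·2 = 30
M: 6·6 = 36 | 5·0+5·2+2·1+6·4 = 36
B: 6·4 = 24 | 5·4+5·0+2·2+6·0 = 24
gcd(6,5,5,2,6) = 1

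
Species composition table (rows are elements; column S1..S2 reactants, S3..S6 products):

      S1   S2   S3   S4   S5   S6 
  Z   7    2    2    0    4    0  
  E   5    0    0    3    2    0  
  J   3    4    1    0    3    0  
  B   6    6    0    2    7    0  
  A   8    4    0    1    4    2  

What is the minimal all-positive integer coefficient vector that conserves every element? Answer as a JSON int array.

Coefficients: [2, 1, 4, 2, 2, 5]

Z: 2·7+1·2 = 16 | 4·2+2·0+2·4+5·0 = 16
E: 2·5+1·0 = 10 | 4·0+2·3+2·2+5·0 = 10
J: 2·3+1·4 = 10 | 4·1+2·0+2·3+5·0 = 10
B: 2·6+1·6 = 18 | 4·0+2·2+2·7+5·0 = 18
A: 2·8+1·4 = 20 | 4·0+2·1+2·4+5·2 = 20
gcd(2,1,4,2,2,5) = 1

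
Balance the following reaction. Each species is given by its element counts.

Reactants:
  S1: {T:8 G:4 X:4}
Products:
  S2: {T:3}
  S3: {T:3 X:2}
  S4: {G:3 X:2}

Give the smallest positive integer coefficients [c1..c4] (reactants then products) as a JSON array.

Coefficients: [3, 6, 2, 4]

T: 3·8 = 24 | 6·3+2·3+4·0 = 24
G: 3·4 = 12 | 6·0+2·0+4·3 = 12
X: 3·4 = 12 | 6·0+2·2+4·2 = 12
gcd(3,6,2,4) = 1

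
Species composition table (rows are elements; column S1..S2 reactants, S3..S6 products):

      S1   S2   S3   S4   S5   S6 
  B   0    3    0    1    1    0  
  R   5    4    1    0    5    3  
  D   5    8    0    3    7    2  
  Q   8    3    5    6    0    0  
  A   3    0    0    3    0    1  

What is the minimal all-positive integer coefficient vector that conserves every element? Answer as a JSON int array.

Coefficients: [4, 2, 4, 3, 3, 3]

B: 4·0+2·3 = 6 | 4·0+3·1+3·1+3·0 = 6
R: 4·5+2·4 = 28 | 4·1+3·0+3·5+3·3 = 28
D: 4·5+2·8 = 36 | 4·0+3·3+3·7+3·2 = 36
Q: 4·8+2·3 = 38 | 4·5+3·6+3·0+3·0 = 38
A: 4·3+2·0 = 12 | 4·0+3·3+3·0+3·1 = 12
gcd(4,2,4,3,3,3) = 1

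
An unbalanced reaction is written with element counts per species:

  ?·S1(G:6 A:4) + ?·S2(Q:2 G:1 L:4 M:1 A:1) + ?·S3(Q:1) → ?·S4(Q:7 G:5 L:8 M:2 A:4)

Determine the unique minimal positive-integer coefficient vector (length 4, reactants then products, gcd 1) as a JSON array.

Coefficients: [1, 4, 6, 2]

Q: 1·0+4·2+6·1 = 14 | 2·7 = 14
G: 1·6+4·1+6·0 = 10 | 2·5 = 10
L: 1·0+4·4+6·0 = 16 | 2·8 = 16
M: 1·0+4·1+6·0 = 4 | 2·2 = 4
A: 1·4+4·1+6·0 = 8 | 2·4 = 8
gcd(1,4,6,2) = 1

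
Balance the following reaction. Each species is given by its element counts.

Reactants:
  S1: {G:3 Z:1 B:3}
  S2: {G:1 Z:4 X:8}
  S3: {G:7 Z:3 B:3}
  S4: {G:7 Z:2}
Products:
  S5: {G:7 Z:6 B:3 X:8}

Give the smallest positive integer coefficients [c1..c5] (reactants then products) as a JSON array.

G: 5·3+6·1+1·7+2·7 = 42 | 6·7 = 42
Z: 5·1+6·4+1·3+2·2 = 36 | 6·6 = 36
B: 5·3+6·0+1·3+2·0 = 18 | 6·3 = 18
X: 5·0+6·8+1·0+2·0 = 48 | 6·8 = 48
gcd(5,6,1,2,6) = 1

Coefficients: [5, 6, 1, 2, 6]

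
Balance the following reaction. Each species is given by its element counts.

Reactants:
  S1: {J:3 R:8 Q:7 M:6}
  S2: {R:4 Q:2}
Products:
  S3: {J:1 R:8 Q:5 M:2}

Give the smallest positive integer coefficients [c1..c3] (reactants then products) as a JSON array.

Coefficients: [1, 4, 3]

J: 1·3+4·0 = 3 | 3·1 = 3
R: 1·8+4·4 = 24 | 3·8 = 24
Q: 1·7+4·2 = 15 | 3·5 = 15
M: 1·6+4·0 = 6 | 3·2 = 6
gcd(1,4,3) = 1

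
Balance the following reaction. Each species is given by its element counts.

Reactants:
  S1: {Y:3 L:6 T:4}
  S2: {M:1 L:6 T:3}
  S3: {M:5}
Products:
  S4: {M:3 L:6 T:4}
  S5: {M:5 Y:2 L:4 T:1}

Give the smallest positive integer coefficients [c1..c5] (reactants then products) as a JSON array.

M: 2·0+5·1+5·5 = 30 | 5·3+3·5 = 30
Y: 2·3+5·0+5·0 = 6 | 5·0+3·2 = 6
L: 2·6+5·6+5·0 = 42 | 5·6+3·4 = 42
T: 2·4+5·3+5·0 = 23 | 5·4+3·1 = 23
gcd(2,5,5,5,3) = 1

Coefficients: [2, 5, 5, 5, 3]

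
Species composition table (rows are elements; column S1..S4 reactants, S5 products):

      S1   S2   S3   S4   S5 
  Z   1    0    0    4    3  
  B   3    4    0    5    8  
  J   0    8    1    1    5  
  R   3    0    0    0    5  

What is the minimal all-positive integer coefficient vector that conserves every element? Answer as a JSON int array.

Z: 5·1+1·0+6·0+1·4 = 9 | 3·3 = 9
B: 5·3+1·4+6·0+1·5 = 24 | 3·8 = 24
J: 5·0+1·8+6·1+1·1 = 15 | 3·5 = 15
R: 5·3+1·0+6·0+1·0 = 15 | 3·5 = 15
gcd(5,1,6,1,3) = 1

Coefficients: [5, 1, 6, 1, 3]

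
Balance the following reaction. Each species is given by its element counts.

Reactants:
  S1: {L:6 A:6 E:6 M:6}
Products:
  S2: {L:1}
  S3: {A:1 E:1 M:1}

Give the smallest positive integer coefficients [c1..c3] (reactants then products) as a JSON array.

Coefficients: [1, 6, 6]

L: 1·6 = 6 | 6·1+6·0 = 6
A: 1·6 = 6 | 6·0+6·1 = 6
E: 1·6 = 6 | 6·0+6·1 = 6
M: 1·6 = 6 | 6·0+6·1 = 6
gcd(1,6,6) = 1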